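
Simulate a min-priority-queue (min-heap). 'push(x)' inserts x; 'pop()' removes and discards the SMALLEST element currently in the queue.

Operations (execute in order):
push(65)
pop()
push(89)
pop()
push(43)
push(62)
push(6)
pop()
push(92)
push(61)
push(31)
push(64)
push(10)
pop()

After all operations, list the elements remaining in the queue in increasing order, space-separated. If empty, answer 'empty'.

Answer: 31 43 61 62 64 92

Derivation:
push(65): heap contents = [65]
pop() → 65: heap contents = []
push(89): heap contents = [89]
pop() → 89: heap contents = []
push(43): heap contents = [43]
push(62): heap contents = [43, 62]
push(6): heap contents = [6, 43, 62]
pop() → 6: heap contents = [43, 62]
push(92): heap contents = [43, 62, 92]
push(61): heap contents = [43, 61, 62, 92]
push(31): heap contents = [31, 43, 61, 62, 92]
push(64): heap contents = [31, 43, 61, 62, 64, 92]
push(10): heap contents = [10, 31, 43, 61, 62, 64, 92]
pop() → 10: heap contents = [31, 43, 61, 62, 64, 92]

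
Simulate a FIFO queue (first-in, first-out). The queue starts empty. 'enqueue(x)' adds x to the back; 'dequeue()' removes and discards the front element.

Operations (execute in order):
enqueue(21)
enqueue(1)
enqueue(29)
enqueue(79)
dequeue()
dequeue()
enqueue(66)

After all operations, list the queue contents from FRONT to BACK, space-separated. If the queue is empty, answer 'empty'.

Answer: 29 79 66

Derivation:
enqueue(21): [21]
enqueue(1): [21, 1]
enqueue(29): [21, 1, 29]
enqueue(79): [21, 1, 29, 79]
dequeue(): [1, 29, 79]
dequeue(): [29, 79]
enqueue(66): [29, 79, 66]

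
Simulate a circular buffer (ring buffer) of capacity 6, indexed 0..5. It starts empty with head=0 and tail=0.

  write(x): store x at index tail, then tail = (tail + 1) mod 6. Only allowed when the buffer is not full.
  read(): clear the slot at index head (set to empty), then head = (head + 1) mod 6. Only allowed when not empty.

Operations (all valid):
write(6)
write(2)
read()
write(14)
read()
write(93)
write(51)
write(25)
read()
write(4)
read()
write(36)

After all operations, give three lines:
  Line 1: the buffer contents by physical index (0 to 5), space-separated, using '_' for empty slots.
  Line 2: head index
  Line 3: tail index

Answer: 4 36 _ _ 51 25
4
2

Derivation:
write(6): buf=[6 _ _ _ _ _], head=0, tail=1, size=1
write(2): buf=[6 2 _ _ _ _], head=0, tail=2, size=2
read(): buf=[_ 2 _ _ _ _], head=1, tail=2, size=1
write(14): buf=[_ 2 14 _ _ _], head=1, tail=3, size=2
read(): buf=[_ _ 14 _ _ _], head=2, tail=3, size=1
write(93): buf=[_ _ 14 93 _ _], head=2, tail=4, size=2
write(51): buf=[_ _ 14 93 51 _], head=2, tail=5, size=3
write(25): buf=[_ _ 14 93 51 25], head=2, tail=0, size=4
read(): buf=[_ _ _ 93 51 25], head=3, tail=0, size=3
write(4): buf=[4 _ _ 93 51 25], head=3, tail=1, size=4
read(): buf=[4 _ _ _ 51 25], head=4, tail=1, size=3
write(36): buf=[4 36 _ _ 51 25], head=4, tail=2, size=4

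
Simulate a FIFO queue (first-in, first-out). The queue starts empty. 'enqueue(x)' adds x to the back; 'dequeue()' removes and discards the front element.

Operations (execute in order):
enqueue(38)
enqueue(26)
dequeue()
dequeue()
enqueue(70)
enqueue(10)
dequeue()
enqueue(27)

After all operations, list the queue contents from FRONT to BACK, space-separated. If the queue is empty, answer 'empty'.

Answer: 10 27

Derivation:
enqueue(38): [38]
enqueue(26): [38, 26]
dequeue(): [26]
dequeue(): []
enqueue(70): [70]
enqueue(10): [70, 10]
dequeue(): [10]
enqueue(27): [10, 27]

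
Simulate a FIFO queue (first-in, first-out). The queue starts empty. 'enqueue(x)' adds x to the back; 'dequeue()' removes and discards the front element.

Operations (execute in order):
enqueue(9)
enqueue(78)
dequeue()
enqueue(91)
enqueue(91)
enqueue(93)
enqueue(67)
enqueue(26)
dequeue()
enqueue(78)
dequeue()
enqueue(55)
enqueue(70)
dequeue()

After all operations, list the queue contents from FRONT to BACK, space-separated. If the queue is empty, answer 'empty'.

Answer: 93 67 26 78 55 70

Derivation:
enqueue(9): [9]
enqueue(78): [9, 78]
dequeue(): [78]
enqueue(91): [78, 91]
enqueue(91): [78, 91, 91]
enqueue(93): [78, 91, 91, 93]
enqueue(67): [78, 91, 91, 93, 67]
enqueue(26): [78, 91, 91, 93, 67, 26]
dequeue(): [91, 91, 93, 67, 26]
enqueue(78): [91, 91, 93, 67, 26, 78]
dequeue(): [91, 93, 67, 26, 78]
enqueue(55): [91, 93, 67, 26, 78, 55]
enqueue(70): [91, 93, 67, 26, 78, 55, 70]
dequeue(): [93, 67, 26, 78, 55, 70]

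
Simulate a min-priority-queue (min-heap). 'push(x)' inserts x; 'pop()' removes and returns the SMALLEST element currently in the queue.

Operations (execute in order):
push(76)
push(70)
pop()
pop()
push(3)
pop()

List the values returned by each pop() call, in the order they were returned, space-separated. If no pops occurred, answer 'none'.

push(76): heap contents = [76]
push(70): heap contents = [70, 76]
pop() → 70: heap contents = [76]
pop() → 76: heap contents = []
push(3): heap contents = [3]
pop() → 3: heap contents = []

Answer: 70 76 3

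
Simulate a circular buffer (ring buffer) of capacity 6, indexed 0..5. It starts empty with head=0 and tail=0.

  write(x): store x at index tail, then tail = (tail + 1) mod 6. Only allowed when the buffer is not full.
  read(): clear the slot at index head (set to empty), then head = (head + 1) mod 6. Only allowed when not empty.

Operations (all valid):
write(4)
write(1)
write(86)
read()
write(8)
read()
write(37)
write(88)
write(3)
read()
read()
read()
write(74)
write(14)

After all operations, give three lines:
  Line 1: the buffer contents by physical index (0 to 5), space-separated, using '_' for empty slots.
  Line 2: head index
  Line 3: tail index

write(4): buf=[4 _ _ _ _ _], head=0, tail=1, size=1
write(1): buf=[4 1 _ _ _ _], head=0, tail=2, size=2
write(86): buf=[4 1 86 _ _ _], head=0, tail=3, size=3
read(): buf=[_ 1 86 _ _ _], head=1, tail=3, size=2
write(8): buf=[_ 1 86 8 _ _], head=1, tail=4, size=3
read(): buf=[_ _ 86 8 _ _], head=2, tail=4, size=2
write(37): buf=[_ _ 86 8 37 _], head=2, tail=5, size=3
write(88): buf=[_ _ 86 8 37 88], head=2, tail=0, size=4
write(3): buf=[3 _ 86 8 37 88], head=2, tail=1, size=5
read(): buf=[3 _ _ 8 37 88], head=3, tail=1, size=4
read(): buf=[3 _ _ _ 37 88], head=4, tail=1, size=3
read(): buf=[3 _ _ _ _ 88], head=5, tail=1, size=2
write(74): buf=[3 74 _ _ _ 88], head=5, tail=2, size=3
write(14): buf=[3 74 14 _ _ 88], head=5, tail=3, size=4

Answer: 3 74 14 _ _ 88
5
3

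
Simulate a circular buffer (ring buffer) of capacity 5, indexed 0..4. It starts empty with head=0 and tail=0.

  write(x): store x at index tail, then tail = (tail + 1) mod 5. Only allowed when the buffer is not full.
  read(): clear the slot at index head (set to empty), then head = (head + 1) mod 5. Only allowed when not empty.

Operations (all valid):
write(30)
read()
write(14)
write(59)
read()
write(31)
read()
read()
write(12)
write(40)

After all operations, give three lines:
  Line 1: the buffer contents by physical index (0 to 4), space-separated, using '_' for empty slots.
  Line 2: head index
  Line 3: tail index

Answer: 40 _ _ _ 12
4
1

Derivation:
write(30): buf=[30 _ _ _ _], head=0, tail=1, size=1
read(): buf=[_ _ _ _ _], head=1, tail=1, size=0
write(14): buf=[_ 14 _ _ _], head=1, tail=2, size=1
write(59): buf=[_ 14 59 _ _], head=1, tail=3, size=2
read(): buf=[_ _ 59 _ _], head=2, tail=3, size=1
write(31): buf=[_ _ 59 31 _], head=2, tail=4, size=2
read(): buf=[_ _ _ 31 _], head=3, tail=4, size=1
read(): buf=[_ _ _ _ _], head=4, tail=4, size=0
write(12): buf=[_ _ _ _ 12], head=4, tail=0, size=1
write(40): buf=[40 _ _ _ 12], head=4, tail=1, size=2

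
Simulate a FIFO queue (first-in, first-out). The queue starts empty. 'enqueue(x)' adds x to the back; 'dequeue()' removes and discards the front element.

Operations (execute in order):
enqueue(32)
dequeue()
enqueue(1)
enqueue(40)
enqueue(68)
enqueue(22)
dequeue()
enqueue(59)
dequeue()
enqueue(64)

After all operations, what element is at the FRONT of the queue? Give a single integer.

Answer: 68

Derivation:
enqueue(32): queue = [32]
dequeue(): queue = []
enqueue(1): queue = [1]
enqueue(40): queue = [1, 40]
enqueue(68): queue = [1, 40, 68]
enqueue(22): queue = [1, 40, 68, 22]
dequeue(): queue = [40, 68, 22]
enqueue(59): queue = [40, 68, 22, 59]
dequeue(): queue = [68, 22, 59]
enqueue(64): queue = [68, 22, 59, 64]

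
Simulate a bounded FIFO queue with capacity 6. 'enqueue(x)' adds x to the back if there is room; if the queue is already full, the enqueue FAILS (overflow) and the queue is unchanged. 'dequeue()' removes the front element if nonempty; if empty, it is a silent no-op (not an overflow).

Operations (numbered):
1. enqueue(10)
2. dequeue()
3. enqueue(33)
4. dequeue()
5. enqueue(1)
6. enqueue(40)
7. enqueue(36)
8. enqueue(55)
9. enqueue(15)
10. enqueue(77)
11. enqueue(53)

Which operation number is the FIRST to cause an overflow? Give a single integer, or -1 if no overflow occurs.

1. enqueue(10): size=1
2. dequeue(): size=0
3. enqueue(33): size=1
4. dequeue(): size=0
5. enqueue(1): size=1
6. enqueue(40): size=2
7. enqueue(36): size=3
8. enqueue(55): size=4
9. enqueue(15): size=5
10. enqueue(77): size=6
11. enqueue(53): size=6=cap → OVERFLOW (fail)

Answer: 11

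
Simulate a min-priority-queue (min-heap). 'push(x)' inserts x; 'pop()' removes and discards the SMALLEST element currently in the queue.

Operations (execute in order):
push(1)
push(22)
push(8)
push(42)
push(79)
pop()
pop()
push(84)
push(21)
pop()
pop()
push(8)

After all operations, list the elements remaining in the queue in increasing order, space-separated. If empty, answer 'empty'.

push(1): heap contents = [1]
push(22): heap contents = [1, 22]
push(8): heap contents = [1, 8, 22]
push(42): heap contents = [1, 8, 22, 42]
push(79): heap contents = [1, 8, 22, 42, 79]
pop() → 1: heap contents = [8, 22, 42, 79]
pop() → 8: heap contents = [22, 42, 79]
push(84): heap contents = [22, 42, 79, 84]
push(21): heap contents = [21, 22, 42, 79, 84]
pop() → 21: heap contents = [22, 42, 79, 84]
pop() → 22: heap contents = [42, 79, 84]
push(8): heap contents = [8, 42, 79, 84]

Answer: 8 42 79 84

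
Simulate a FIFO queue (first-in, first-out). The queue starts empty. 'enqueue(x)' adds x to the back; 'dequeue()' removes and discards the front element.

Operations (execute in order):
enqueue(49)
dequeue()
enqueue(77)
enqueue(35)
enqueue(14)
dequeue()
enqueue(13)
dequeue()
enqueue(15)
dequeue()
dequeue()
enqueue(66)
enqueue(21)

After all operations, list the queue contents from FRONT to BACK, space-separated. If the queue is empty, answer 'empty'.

Answer: 15 66 21

Derivation:
enqueue(49): [49]
dequeue(): []
enqueue(77): [77]
enqueue(35): [77, 35]
enqueue(14): [77, 35, 14]
dequeue(): [35, 14]
enqueue(13): [35, 14, 13]
dequeue(): [14, 13]
enqueue(15): [14, 13, 15]
dequeue(): [13, 15]
dequeue(): [15]
enqueue(66): [15, 66]
enqueue(21): [15, 66, 21]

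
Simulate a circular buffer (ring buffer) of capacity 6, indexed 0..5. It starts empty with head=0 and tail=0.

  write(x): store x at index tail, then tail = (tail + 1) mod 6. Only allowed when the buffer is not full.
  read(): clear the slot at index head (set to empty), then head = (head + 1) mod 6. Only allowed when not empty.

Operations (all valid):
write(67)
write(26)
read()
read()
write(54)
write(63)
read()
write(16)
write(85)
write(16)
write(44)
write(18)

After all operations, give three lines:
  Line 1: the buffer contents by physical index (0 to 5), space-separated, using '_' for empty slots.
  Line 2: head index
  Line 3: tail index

Answer: 16 44 18 63 16 85
3
3

Derivation:
write(67): buf=[67 _ _ _ _ _], head=0, tail=1, size=1
write(26): buf=[67 26 _ _ _ _], head=0, tail=2, size=2
read(): buf=[_ 26 _ _ _ _], head=1, tail=2, size=1
read(): buf=[_ _ _ _ _ _], head=2, tail=2, size=0
write(54): buf=[_ _ 54 _ _ _], head=2, tail=3, size=1
write(63): buf=[_ _ 54 63 _ _], head=2, tail=4, size=2
read(): buf=[_ _ _ 63 _ _], head=3, tail=4, size=1
write(16): buf=[_ _ _ 63 16 _], head=3, tail=5, size=2
write(85): buf=[_ _ _ 63 16 85], head=3, tail=0, size=3
write(16): buf=[16 _ _ 63 16 85], head=3, tail=1, size=4
write(44): buf=[16 44 _ 63 16 85], head=3, tail=2, size=5
write(18): buf=[16 44 18 63 16 85], head=3, tail=3, size=6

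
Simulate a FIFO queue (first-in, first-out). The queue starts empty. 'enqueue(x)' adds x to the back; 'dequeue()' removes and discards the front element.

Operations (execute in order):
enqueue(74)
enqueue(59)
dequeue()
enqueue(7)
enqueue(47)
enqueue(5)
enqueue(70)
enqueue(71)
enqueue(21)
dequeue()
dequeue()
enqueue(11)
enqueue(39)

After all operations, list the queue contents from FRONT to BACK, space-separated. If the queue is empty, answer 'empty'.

enqueue(74): [74]
enqueue(59): [74, 59]
dequeue(): [59]
enqueue(7): [59, 7]
enqueue(47): [59, 7, 47]
enqueue(5): [59, 7, 47, 5]
enqueue(70): [59, 7, 47, 5, 70]
enqueue(71): [59, 7, 47, 5, 70, 71]
enqueue(21): [59, 7, 47, 5, 70, 71, 21]
dequeue(): [7, 47, 5, 70, 71, 21]
dequeue(): [47, 5, 70, 71, 21]
enqueue(11): [47, 5, 70, 71, 21, 11]
enqueue(39): [47, 5, 70, 71, 21, 11, 39]

Answer: 47 5 70 71 21 11 39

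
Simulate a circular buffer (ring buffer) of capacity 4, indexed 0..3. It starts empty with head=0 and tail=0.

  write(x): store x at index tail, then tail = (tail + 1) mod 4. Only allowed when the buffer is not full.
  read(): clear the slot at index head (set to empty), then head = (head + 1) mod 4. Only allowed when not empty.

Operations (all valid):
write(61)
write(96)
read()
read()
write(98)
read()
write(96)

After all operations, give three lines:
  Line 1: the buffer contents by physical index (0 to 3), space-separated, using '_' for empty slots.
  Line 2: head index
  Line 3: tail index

write(61): buf=[61 _ _ _], head=0, tail=1, size=1
write(96): buf=[61 96 _ _], head=0, tail=2, size=2
read(): buf=[_ 96 _ _], head=1, tail=2, size=1
read(): buf=[_ _ _ _], head=2, tail=2, size=0
write(98): buf=[_ _ 98 _], head=2, tail=3, size=1
read(): buf=[_ _ _ _], head=3, tail=3, size=0
write(96): buf=[_ _ _ 96], head=3, tail=0, size=1

Answer: _ _ _ 96
3
0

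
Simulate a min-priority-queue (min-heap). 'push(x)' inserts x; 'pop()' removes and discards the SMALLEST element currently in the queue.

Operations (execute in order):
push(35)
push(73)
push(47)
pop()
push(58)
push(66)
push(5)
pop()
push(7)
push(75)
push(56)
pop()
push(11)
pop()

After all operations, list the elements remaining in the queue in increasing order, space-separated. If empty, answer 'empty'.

Answer: 47 56 58 66 73 75

Derivation:
push(35): heap contents = [35]
push(73): heap contents = [35, 73]
push(47): heap contents = [35, 47, 73]
pop() → 35: heap contents = [47, 73]
push(58): heap contents = [47, 58, 73]
push(66): heap contents = [47, 58, 66, 73]
push(5): heap contents = [5, 47, 58, 66, 73]
pop() → 5: heap contents = [47, 58, 66, 73]
push(7): heap contents = [7, 47, 58, 66, 73]
push(75): heap contents = [7, 47, 58, 66, 73, 75]
push(56): heap contents = [7, 47, 56, 58, 66, 73, 75]
pop() → 7: heap contents = [47, 56, 58, 66, 73, 75]
push(11): heap contents = [11, 47, 56, 58, 66, 73, 75]
pop() → 11: heap contents = [47, 56, 58, 66, 73, 75]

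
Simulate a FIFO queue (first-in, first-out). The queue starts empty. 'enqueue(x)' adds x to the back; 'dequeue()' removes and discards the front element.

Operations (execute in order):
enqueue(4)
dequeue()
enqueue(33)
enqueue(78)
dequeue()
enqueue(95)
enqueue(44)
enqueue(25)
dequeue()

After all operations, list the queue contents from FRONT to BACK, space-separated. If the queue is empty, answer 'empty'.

enqueue(4): [4]
dequeue(): []
enqueue(33): [33]
enqueue(78): [33, 78]
dequeue(): [78]
enqueue(95): [78, 95]
enqueue(44): [78, 95, 44]
enqueue(25): [78, 95, 44, 25]
dequeue(): [95, 44, 25]

Answer: 95 44 25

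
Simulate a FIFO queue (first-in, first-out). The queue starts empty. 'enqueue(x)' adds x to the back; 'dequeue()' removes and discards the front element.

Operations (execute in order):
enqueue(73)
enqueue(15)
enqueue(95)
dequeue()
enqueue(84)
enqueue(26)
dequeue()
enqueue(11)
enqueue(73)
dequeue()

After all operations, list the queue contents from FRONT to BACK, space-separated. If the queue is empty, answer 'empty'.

enqueue(73): [73]
enqueue(15): [73, 15]
enqueue(95): [73, 15, 95]
dequeue(): [15, 95]
enqueue(84): [15, 95, 84]
enqueue(26): [15, 95, 84, 26]
dequeue(): [95, 84, 26]
enqueue(11): [95, 84, 26, 11]
enqueue(73): [95, 84, 26, 11, 73]
dequeue(): [84, 26, 11, 73]

Answer: 84 26 11 73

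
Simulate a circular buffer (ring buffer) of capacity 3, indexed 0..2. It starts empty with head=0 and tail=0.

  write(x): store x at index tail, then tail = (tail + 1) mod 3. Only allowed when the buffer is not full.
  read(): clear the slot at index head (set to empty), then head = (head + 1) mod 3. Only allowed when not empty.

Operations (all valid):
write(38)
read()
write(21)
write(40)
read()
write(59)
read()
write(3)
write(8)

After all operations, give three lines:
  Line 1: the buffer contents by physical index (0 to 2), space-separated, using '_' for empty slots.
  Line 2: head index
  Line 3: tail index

Answer: 59 3 8
0
0

Derivation:
write(38): buf=[38 _ _], head=0, tail=1, size=1
read(): buf=[_ _ _], head=1, tail=1, size=0
write(21): buf=[_ 21 _], head=1, tail=2, size=1
write(40): buf=[_ 21 40], head=1, tail=0, size=2
read(): buf=[_ _ 40], head=2, tail=0, size=1
write(59): buf=[59 _ 40], head=2, tail=1, size=2
read(): buf=[59 _ _], head=0, tail=1, size=1
write(3): buf=[59 3 _], head=0, tail=2, size=2
write(8): buf=[59 3 8], head=0, tail=0, size=3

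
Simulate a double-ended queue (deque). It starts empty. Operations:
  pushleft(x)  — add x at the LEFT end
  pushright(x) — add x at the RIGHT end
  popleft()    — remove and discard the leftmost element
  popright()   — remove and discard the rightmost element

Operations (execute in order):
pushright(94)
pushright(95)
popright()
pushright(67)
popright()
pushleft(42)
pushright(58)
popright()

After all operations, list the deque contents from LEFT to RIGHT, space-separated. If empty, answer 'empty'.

pushright(94): [94]
pushright(95): [94, 95]
popright(): [94]
pushright(67): [94, 67]
popright(): [94]
pushleft(42): [42, 94]
pushright(58): [42, 94, 58]
popright(): [42, 94]

Answer: 42 94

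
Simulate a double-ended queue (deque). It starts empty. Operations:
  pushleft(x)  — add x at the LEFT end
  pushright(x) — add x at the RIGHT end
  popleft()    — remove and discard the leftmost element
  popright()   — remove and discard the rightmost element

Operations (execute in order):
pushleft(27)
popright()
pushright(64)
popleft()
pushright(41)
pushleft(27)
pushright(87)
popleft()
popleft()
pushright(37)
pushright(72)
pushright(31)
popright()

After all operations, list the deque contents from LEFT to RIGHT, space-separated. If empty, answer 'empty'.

Answer: 87 37 72

Derivation:
pushleft(27): [27]
popright(): []
pushright(64): [64]
popleft(): []
pushright(41): [41]
pushleft(27): [27, 41]
pushright(87): [27, 41, 87]
popleft(): [41, 87]
popleft(): [87]
pushright(37): [87, 37]
pushright(72): [87, 37, 72]
pushright(31): [87, 37, 72, 31]
popright(): [87, 37, 72]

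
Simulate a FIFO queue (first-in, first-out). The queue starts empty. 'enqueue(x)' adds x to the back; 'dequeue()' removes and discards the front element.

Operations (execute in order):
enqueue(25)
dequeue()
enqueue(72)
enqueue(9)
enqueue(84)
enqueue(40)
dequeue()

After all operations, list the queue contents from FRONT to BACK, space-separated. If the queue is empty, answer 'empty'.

Answer: 9 84 40

Derivation:
enqueue(25): [25]
dequeue(): []
enqueue(72): [72]
enqueue(9): [72, 9]
enqueue(84): [72, 9, 84]
enqueue(40): [72, 9, 84, 40]
dequeue(): [9, 84, 40]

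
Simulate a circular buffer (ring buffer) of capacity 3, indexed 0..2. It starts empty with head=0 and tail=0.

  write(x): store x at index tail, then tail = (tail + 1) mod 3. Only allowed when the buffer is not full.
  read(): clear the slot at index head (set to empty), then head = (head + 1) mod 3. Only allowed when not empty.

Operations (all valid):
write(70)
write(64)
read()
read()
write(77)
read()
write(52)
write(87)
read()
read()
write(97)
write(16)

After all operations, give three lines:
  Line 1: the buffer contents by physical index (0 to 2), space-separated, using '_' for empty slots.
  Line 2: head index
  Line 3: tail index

write(70): buf=[70 _ _], head=0, tail=1, size=1
write(64): buf=[70 64 _], head=0, tail=2, size=2
read(): buf=[_ 64 _], head=1, tail=2, size=1
read(): buf=[_ _ _], head=2, tail=2, size=0
write(77): buf=[_ _ 77], head=2, tail=0, size=1
read(): buf=[_ _ _], head=0, tail=0, size=0
write(52): buf=[52 _ _], head=0, tail=1, size=1
write(87): buf=[52 87 _], head=0, tail=2, size=2
read(): buf=[_ 87 _], head=1, tail=2, size=1
read(): buf=[_ _ _], head=2, tail=2, size=0
write(97): buf=[_ _ 97], head=2, tail=0, size=1
write(16): buf=[16 _ 97], head=2, tail=1, size=2

Answer: 16 _ 97
2
1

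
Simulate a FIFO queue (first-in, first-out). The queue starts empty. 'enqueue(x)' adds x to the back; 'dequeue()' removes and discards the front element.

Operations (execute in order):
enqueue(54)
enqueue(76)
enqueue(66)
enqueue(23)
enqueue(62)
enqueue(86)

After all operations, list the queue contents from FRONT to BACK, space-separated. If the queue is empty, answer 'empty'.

Answer: 54 76 66 23 62 86

Derivation:
enqueue(54): [54]
enqueue(76): [54, 76]
enqueue(66): [54, 76, 66]
enqueue(23): [54, 76, 66, 23]
enqueue(62): [54, 76, 66, 23, 62]
enqueue(86): [54, 76, 66, 23, 62, 86]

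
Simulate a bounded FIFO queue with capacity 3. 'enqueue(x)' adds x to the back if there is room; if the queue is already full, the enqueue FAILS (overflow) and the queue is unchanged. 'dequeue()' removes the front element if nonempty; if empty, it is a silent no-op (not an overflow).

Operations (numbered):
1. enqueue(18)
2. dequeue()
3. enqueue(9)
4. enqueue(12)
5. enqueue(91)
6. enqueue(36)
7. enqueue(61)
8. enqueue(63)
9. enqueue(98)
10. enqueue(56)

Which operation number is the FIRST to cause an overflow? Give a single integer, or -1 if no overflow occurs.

Answer: 6

Derivation:
1. enqueue(18): size=1
2. dequeue(): size=0
3. enqueue(9): size=1
4. enqueue(12): size=2
5. enqueue(91): size=3
6. enqueue(36): size=3=cap → OVERFLOW (fail)
7. enqueue(61): size=3=cap → OVERFLOW (fail)
8. enqueue(63): size=3=cap → OVERFLOW (fail)
9. enqueue(98): size=3=cap → OVERFLOW (fail)
10. enqueue(56): size=3=cap → OVERFLOW (fail)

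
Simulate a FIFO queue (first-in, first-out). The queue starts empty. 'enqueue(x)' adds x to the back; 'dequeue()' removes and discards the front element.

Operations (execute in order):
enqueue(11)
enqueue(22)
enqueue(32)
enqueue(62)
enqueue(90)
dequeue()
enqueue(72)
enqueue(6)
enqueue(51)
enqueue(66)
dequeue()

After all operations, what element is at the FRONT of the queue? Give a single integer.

Answer: 32

Derivation:
enqueue(11): queue = [11]
enqueue(22): queue = [11, 22]
enqueue(32): queue = [11, 22, 32]
enqueue(62): queue = [11, 22, 32, 62]
enqueue(90): queue = [11, 22, 32, 62, 90]
dequeue(): queue = [22, 32, 62, 90]
enqueue(72): queue = [22, 32, 62, 90, 72]
enqueue(6): queue = [22, 32, 62, 90, 72, 6]
enqueue(51): queue = [22, 32, 62, 90, 72, 6, 51]
enqueue(66): queue = [22, 32, 62, 90, 72, 6, 51, 66]
dequeue(): queue = [32, 62, 90, 72, 6, 51, 66]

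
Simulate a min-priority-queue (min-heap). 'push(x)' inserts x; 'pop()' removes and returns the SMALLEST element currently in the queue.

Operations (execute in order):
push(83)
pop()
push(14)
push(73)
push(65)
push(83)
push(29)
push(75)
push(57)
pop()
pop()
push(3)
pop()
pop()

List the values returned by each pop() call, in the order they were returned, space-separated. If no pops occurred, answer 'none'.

Answer: 83 14 29 3 57

Derivation:
push(83): heap contents = [83]
pop() → 83: heap contents = []
push(14): heap contents = [14]
push(73): heap contents = [14, 73]
push(65): heap contents = [14, 65, 73]
push(83): heap contents = [14, 65, 73, 83]
push(29): heap contents = [14, 29, 65, 73, 83]
push(75): heap contents = [14, 29, 65, 73, 75, 83]
push(57): heap contents = [14, 29, 57, 65, 73, 75, 83]
pop() → 14: heap contents = [29, 57, 65, 73, 75, 83]
pop() → 29: heap contents = [57, 65, 73, 75, 83]
push(3): heap contents = [3, 57, 65, 73, 75, 83]
pop() → 3: heap contents = [57, 65, 73, 75, 83]
pop() → 57: heap contents = [65, 73, 75, 83]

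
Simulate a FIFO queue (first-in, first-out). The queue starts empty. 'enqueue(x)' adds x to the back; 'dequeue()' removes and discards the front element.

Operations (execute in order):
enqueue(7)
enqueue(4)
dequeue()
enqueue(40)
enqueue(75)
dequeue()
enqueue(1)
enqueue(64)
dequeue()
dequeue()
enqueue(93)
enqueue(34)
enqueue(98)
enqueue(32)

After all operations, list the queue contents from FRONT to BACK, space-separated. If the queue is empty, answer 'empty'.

Answer: 1 64 93 34 98 32

Derivation:
enqueue(7): [7]
enqueue(4): [7, 4]
dequeue(): [4]
enqueue(40): [4, 40]
enqueue(75): [4, 40, 75]
dequeue(): [40, 75]
enqueue(1): [40, 75, 1]
enqueue(64): [40, 75, 1, 64]
dequeue(): [75, 1, 64]
dequeue(): [1, 64]
enqueue(93): [1, 64, 93]
enqueue(34): [1, 64, 93, 34]
enqueue(98): [1, 64, 93, 34, 98]
enqueue(32): [1, 64, 93, 34, 98, 32]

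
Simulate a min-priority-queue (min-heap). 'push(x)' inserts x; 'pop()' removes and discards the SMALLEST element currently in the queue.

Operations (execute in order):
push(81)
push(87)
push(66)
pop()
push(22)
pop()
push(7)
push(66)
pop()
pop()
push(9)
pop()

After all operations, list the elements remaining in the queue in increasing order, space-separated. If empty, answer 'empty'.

Answer: 81 87

Derivation:
push(81): heap contents = [81]
push(87): heap contents = [81, 87]
push(66): heap contents = [66, 81, 87]
pop() → 66: heap contents = [81, 87]
push(22): heap contents = [22, 81, 87]
pop() → 22: heap contents = [81, 87]
push(7): heap contents = [7, 81, 87]
push(66): heap contents = [7, 66, 81, 87]
pop() → 7: heap contents = [66, 81, 87]
pop() → 66: heap contents = [81, 87]
push(9): heap contents = [9, 81, 87]
pop() → 9: heap contents = [81, 87]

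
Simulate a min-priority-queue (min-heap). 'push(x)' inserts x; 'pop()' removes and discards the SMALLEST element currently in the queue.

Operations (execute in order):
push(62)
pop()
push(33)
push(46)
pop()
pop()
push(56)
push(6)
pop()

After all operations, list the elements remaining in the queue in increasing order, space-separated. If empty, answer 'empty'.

Answer: 56

Derivation:
push(62): heap contents = [62]
pop() → 62: heap contents = []
push(33): heap contents = [33]
push(46): heap contents = [33, 46]
pop() → 33: heap contents = [46]
pop() → 46: heap contents = []
push(56): heap contents = [56]
push(6): heap contents = [6, 56]
pop() → 6: heap contents = [56]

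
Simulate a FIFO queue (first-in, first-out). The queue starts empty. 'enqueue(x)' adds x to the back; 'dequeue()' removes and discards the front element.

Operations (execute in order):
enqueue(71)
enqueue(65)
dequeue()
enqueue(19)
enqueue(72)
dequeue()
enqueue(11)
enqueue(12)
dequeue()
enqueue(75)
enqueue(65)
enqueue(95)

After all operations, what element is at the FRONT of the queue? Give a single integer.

Answer: 72

Derivation:
enqueue(71): queue = [71]
enqueue(65): queue = [71, 65]
dequeue(): queue = [65]
enqueue(19): queue = [65, 19]
enqueue(72): queue = [65, 19, 72]
dequeue(): queue = [19, 72]
enqueue(11): queue = [19, 72, 11]
enqueue(12): queue = [19, 72, 11, 12]
dequeue(): queue = [72, 11, 12]
enqueue(75): queue = [72, 11, 12, 75]
enqueue(65): queue = [72, 11, 12, 75, 65]
enqueue(95): queue = [72, 11, 12, 75, 65, 95]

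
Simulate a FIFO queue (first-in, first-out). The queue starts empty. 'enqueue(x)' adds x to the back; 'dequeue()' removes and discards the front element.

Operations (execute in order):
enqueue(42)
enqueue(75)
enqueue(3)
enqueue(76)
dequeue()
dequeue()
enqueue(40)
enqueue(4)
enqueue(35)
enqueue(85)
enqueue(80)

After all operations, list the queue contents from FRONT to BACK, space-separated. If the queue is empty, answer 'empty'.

enqueue(42): [42]
enqueue(75): [42, 75]
enqueue(3): [42, 75, 3]
enqueue(76): [42, 75, 3, 76]
dequeue(): [75, 3, 76]
dequeue(): [3, 76]
enqueue(40): [3, 76, 40]
enqueue(4): [3, 76, 40, 4]
enqueue(35): [3, 76, 40, 4, 35]
enqueue(85): [3, 76, 40, 4, 35, 85]
enqueue(80): [3, 76, 40, 4, 35, 85, 80]

Answer: 3 76 40 4 35 85 80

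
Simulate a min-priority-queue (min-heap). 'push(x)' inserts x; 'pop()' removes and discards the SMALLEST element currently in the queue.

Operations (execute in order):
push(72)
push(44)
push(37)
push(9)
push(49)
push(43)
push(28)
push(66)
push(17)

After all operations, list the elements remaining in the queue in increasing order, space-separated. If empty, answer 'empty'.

push(72): heap contents = [72]
push(44): heap contents = [44, 72]
push(37): heap contents = [37, 44, 72]
push(9): heap contents = [9, 37, 44, 72]
push(49): heap contents = [9, 37, 44, 49, 72]
push(43): heap contents = [9, 37, 43, 44, 49, 72]
push(28): heap contents = [9, 28, 37, 43, 44, 49, 72]
push(66): heap contents = [9, 28, 37, 43, 44, 49, 66, 72]
push(17): heap contents = [9, 17, 28, 37, 43, 44, 49, 66, 72]

Answer: 9 17 28 37 43 44 49 66 72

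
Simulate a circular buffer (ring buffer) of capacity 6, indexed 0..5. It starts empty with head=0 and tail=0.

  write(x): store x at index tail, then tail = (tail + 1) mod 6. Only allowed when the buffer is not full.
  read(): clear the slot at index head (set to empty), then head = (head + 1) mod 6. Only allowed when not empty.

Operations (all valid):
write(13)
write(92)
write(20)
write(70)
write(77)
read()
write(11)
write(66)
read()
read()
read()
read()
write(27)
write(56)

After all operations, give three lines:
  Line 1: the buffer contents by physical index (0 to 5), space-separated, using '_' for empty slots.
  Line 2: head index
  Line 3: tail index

Answer: 66 27 56 _ _ 11
5
3

Derivation:
write(13): buf=[13 _ _ _ _ _], head=0, tail=1, size=1
write(92): buf=[13 92 _ _ _ _], head=0, tail=2, size=2
write(20): buf=[13 92 20 _ _ _], head=0, tail=3, size=3
write(70): buf=[13 92 20 70 _ _], head=0, tail=4, size=4
write(77): buf=[13 92 20 70 77 _], head=0, tail=5, size=5
read(): buf=[_ 92 20 70 77 _], head=1, tail=5, size=4
write(11): buf=[_ 92 20 70 77 11], head=1, tail=0, size=5
write(66): buf=[66 92 20 70 77 11], head=1, tail=1, size=6
read(): buf=[66 _ 20 70 77 11], head=2, tail=1, size=5
read(): buf=[66 _ _ 70 77 11], head=3, tail=1, size=4
read(): buf=[66 _ _ _ 77 11], head=4, tail=1, size=3
read(): buf=[66 _ _ _ _ 11], head=5, tail=1, size=2
write(27): buf=[66 27 _ _ _ 11], head=5, tail=2, size=3
write(56): buf=[66 27 56 _ _ 11], head=5, tail=3, size=4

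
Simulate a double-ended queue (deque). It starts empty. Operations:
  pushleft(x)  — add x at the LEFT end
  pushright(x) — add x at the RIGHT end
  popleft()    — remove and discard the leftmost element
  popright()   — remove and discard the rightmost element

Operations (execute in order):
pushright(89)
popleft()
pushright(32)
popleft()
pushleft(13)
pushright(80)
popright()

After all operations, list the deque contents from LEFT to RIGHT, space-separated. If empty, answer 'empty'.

pushright(89): [89]
popleft(): []
pushright(32): [32]
popleft(): []
pushleft(13): [13]
pushright(80): [13, 80]
popright(): [13]

Answer: 13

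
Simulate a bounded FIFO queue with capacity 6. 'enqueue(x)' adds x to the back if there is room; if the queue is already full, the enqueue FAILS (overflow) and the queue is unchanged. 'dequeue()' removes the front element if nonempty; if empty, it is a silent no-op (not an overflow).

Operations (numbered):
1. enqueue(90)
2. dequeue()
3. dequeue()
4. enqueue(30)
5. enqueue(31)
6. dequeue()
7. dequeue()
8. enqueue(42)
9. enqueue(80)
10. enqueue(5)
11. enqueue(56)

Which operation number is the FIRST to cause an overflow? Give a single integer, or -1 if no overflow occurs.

Answer: -1

Derivation:
1. enqueue(90): size=1
2. dequeue(): size=0
3. dequeue(): empty, no-op, size=0
4. enqueue(30): size=1
5. enqueue(31): size=2
6. dequeue(): size=1
7. dequeue(): size=0
8. enqueue(42): size=1
9. enqueue(80): size=2
10. enqueue(5): size=3
11. enqueue(56): size=4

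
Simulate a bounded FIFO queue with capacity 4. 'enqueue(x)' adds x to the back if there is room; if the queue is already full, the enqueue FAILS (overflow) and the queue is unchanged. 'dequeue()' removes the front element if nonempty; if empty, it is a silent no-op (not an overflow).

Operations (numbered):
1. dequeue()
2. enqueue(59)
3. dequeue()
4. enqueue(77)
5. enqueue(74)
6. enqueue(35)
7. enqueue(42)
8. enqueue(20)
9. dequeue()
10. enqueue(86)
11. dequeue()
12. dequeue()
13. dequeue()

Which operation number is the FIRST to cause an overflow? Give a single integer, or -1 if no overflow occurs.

Answer: 8

Derivation:
1. dequeue(): empty, no-op, size=0
2. enqueue(59): size=1
3. dequeue(): size=0
4. enqueue(77): size=1
5. enqueue(74): size=2
6. enqueue(35): size=3
7. enqueue(42): size=4
8. enqueue(20): size=4=cap → OVERFLOW (fail)
9. dequeue(): size=3
10. enqueue(86): size=4
11. dequeue(): size=3
12. dequeue(): size=2
13. dequeue(): size=1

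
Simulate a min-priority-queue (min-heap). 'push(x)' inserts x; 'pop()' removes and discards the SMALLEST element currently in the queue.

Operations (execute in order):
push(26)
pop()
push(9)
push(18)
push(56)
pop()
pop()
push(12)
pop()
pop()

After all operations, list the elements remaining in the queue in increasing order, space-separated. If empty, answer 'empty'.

push(26): heap contents = [26]
pop() → 26: heap contents = []
push(9): heap contents = [9]
push(18): heap contents = [9, 18]
push(56): heap contents = [9, 18, 56]
pop() → 9: heap contents = [18, 56]
pop() → 18: heap contents = [56]
push(12): heap contents = [12, 56]
pop() → 12: heap contents = [56]
pop() → 56: heap contents = []

Answer: empty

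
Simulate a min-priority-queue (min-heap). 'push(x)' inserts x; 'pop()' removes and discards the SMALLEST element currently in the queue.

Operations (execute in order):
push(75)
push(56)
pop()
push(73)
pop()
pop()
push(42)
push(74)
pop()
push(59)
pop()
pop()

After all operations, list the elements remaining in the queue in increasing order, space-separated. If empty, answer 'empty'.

Answer: empty

Derivation:
push(75): heap contents = [75]
push(56): heap contents = [56, 75]
pop() → 56: heap contents = [75]
push(73): heap contents = [73, 75]
pop() → 73: heap contents = [75]
pop() → 75: heap contents = []
push(42): heap contents = [42]
push(74): heap contents = [42, 74]
pop() → 42: heap contents = [74]
push(59): heap contents = [59, 74]
pop() → 59: heap contents = [74]
pop() → 74: heap contents = []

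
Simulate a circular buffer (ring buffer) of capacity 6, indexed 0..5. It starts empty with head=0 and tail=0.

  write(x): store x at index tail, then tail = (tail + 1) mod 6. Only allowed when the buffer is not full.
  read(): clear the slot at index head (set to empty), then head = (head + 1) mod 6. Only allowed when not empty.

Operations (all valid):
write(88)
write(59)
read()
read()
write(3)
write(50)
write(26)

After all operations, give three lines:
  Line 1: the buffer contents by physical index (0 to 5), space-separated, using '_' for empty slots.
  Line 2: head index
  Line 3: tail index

Answer: _ _ 3 50 26 _
2
5

Derivation:
write(88): buf=[88 _ _ _ _ _], head=0, tail=1, size=1
write(59): buf=[88 59 _ _ _ _], head=0, tail=2, size=2
read(): buf=[_ 59 _ _ _ _], head=1, tail=2, size=1
read(): buf=[_ _ _ _ _ _], head=2, tail=2, size=0
write(3): buf=[_ _ 3 _ _ _], head=2, tail=3, size=1
write(50): buf=[_ _ 3 50 _ _], head=2, tail=4, size=2
write(26): buf=[_ _ 3 50 26 _], head=2, tail=5, size=3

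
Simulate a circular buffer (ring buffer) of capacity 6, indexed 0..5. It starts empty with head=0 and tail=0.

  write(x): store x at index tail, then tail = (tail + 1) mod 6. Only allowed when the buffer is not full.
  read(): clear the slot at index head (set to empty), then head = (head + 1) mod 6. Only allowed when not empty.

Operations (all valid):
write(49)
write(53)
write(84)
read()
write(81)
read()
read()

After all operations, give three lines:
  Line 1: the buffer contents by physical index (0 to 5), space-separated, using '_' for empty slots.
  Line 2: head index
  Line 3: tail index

write(49): buf=[49 _ _ _ _ _], head=0, tail=1, size=1
write(53): buf=[49 53 _ _ _ _], head=0, tail=2, size=2
write(84): buf=[49 53 84 _ _ _], head=0, tail=3, size=3
read(): buf=[_ 53 84 _ _ _], head=1, tail=3, size=2
write(81): buf=[_ 53 84 81 _ _], head=1, tail=4, size=3
read(): buf=[_ _ 84 81 _ _], head=2, tail=4, size=2
read(): buf=[_ _ _ 81 _ _], head=3, tail=4, size=1

Answer: _ _ _ 81 _ _
3
4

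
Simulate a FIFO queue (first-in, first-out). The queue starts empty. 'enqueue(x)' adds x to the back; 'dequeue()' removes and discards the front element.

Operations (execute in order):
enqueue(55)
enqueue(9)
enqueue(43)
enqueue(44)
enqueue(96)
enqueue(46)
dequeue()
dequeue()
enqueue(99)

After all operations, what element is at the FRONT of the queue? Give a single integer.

enqueue(55): queue = [55]
enqueue(9): queue = [55, 9]
enqueue(43): queue = [55, 9, 43]
enqueue(44): queue = [55, 9, 43, 44]
enqueue(96): queue = [55, 9, 43, 44, 96]
enqueue(46): queue = [55, 9, 43, 44, 96, 46]
dequeue(): queue = [9, 43, 44, 96, 46]
dequeue(): queue = [43, 44, 96, 46]
enqueue(99): queue = [43, 44, 96, 46, 99]

Answer: 43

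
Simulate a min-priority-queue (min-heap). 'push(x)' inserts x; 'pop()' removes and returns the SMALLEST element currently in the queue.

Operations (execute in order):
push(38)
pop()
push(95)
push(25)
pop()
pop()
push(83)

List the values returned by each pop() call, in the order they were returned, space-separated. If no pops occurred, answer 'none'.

Answer: 38 25 95

Derivation:
push(38): heap contents = [38]
pop() → 38: heap contents = []
push(95): heap contents = [95]
push(25): heap contents = [25, 95]
pop() → 25: heap contents = [95]
pop() → 95: heap contents = []
push(83): heap contents = [83]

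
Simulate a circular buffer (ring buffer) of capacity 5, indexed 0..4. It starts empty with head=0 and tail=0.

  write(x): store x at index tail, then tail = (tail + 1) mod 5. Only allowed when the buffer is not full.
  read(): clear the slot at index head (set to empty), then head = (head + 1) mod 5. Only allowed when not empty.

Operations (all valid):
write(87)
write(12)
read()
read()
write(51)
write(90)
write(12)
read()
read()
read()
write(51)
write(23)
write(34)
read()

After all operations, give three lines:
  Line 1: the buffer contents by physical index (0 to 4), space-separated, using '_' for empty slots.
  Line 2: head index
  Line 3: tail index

write(87): buf=[87 _ _ _ _], head=0, tail=1, size=1
write(12): buf=[87 12 _ _ _], head=0, tail=2, size=2
read(): buf=[_ 12 _ _ _], head=1, tail=2, size=1
read(): buf=[_ _ _ _ _], head=2, tail=2, size=0
write(51): buf=[_ _ 51 _ _], head=2, tail=3, size=1
write(90): buf=[_ _ 51 90 _], head=2, tail=4, size=2
write(12): buf=[_ _ 51 90 12], head=2, tail=0, size=3
read(): buf=[_ _ _ 90 12], head=3, tail=0, size=2
read(): buf=[_ _ _ _ 12], head=4, tail=0, size=1
read(): buf=[_ _ _ _ _], head=0, tail=0, size=0
write(51): buf=[51 _ _ _ _], head=0, tail=1, size=1
write(23): buf=[51 23 _ _ _], head=0, tail=2, size=2
write(34): buf=[51 23 34 _ _], head=0, tail=3, size=3
read(): buf=[_ 23 34 _ _], head=1, tail=3, size=2

Answer: _ 23 34 _ _
1
3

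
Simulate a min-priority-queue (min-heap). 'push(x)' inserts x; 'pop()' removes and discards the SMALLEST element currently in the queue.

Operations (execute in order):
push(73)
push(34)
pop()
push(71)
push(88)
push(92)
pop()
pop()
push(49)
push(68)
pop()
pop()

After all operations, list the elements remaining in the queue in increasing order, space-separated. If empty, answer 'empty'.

Answer: 88 92

Derivation:
push(73): heap contents = [73]
push(34): heap contents = [34, 73]
pop() → 34: heap contents = [73]
push(71): heap contents = [71, 73]
push(88): heap contents = [71, 73, 88]
push(92): heap contents = [71, 73, 88, 92]
pop() → 71: heap contents = [73, 88, 92]
pop() → 73: heap contents = [88, 92]
push(49): heap contents = [49, 88, 92]
push(68): heap contents = [49, 68, 88, 92]
pop() → 49: heap contents = [68, 88, 92]
pop() → 68: heap contents = [88, 92]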